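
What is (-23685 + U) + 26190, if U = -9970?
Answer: -7465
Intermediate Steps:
(-23685 + U) + 26190 = (-23685 - 9970) + 26190 = -33655 + 26190 = -7465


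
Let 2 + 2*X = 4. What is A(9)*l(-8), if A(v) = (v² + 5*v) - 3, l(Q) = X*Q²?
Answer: 7872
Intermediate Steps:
X = 1 (X = -1 + (½)*4 = -1 + 2 = 1)
l(Q) = Q² (l(Q) = 1*Q² = Q²)
A(v) = -3 + v² + 5*v
A(9)*l(-8) = (-3 + 9² + 5*9)*(-8)² = (-3 + 81 + 45)*64 = 123*64 = 7872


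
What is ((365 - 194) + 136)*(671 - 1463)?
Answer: -243144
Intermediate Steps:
((365 - 194) + 136)*(671 - 1463) = (171 + 136)*(-792) = 307*(-792) = -243144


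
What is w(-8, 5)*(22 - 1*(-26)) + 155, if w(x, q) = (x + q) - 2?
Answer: -85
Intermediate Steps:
w(x, q) = -2 + q + x (w(x, q) = (q + x) - 2 = -2 + q + x)
w(-8, 5)*(22 - 1*(-26)) + 155 = (-2 + 5 - 8)*(22 - 1*(-26)) + 155 = -5*(22 + 26) + 155 = -5*48 + 155 = -240 + 155 = -85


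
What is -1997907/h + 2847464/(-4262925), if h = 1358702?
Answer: -12385782729703/5792044723350 ≈ -2.1384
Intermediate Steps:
-1997907/h + 2847464/(-4262925) = -1997907/1358702 + 2847464/(-4262925) = -1997907*1/1358702 + 2847464*(-1/4262925) = -1997907/1358702 - 2847464/4262925 = -12385782729703/5792044723350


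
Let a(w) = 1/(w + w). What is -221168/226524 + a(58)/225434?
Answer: -1445904763817/1480920131064 ≈ -0.97636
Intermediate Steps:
a(w) = 1/(2*w)
-221168/226524 + a(58)/225434 = -221168/226524 + ((½)/58)/225434 = -221168*1/226524 + ((½)*(1/58))*(1/225434) = -55292/56631 + (1/116)*(1/225434) = -55292/56631 + 1/26150344 = -1445904763817/1480920131064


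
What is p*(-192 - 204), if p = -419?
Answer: 165924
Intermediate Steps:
p*(-192 - 204) = -419*(-192 - 204) = -419*(-396) = 165924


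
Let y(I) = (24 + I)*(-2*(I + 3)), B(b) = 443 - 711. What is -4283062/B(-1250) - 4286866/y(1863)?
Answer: 1885230492106/117958257 ≈ 15982.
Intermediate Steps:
B(b) = -268
y(I) = (-6 - 2*I)*(24 + I) (y(I) = (24 + I)*(-2*(3 + I)) = (24 + I)*(-6 - 2*I) = (-6 - 2*I)*(24 + I))
-4283062/B(-1250) - 4286866/y(1863) = -4283062/(-268) - 4286866/(-144 - 54*1863 - 2*1863²) = -4283062*(-1/268) - 4286866/(-144 - 100602 - 2*3470769) = 2141531/134 - 4286866/(-144 - 100602 - 6941538) = 2141531/134 - 4286866/(-7042284) = 2141531/134 - 4286866*(-1/7042284) = 2141531/134 + 2143433/3521142 = 1885230492106/117958257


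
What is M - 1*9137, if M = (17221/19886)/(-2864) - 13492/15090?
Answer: -3926682871102589/429714187680 ≈ -9137.9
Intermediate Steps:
M = -384338270429/429714187680 (M = (17221*(1/19886))*(-1/2864) - 13492*1/15090 = (17221/19886)*(-1/2864) - 6746/7545 = -17221/56953504 - 6746/7545 = -384338270429/429714187680 ≈ -0.89440)
M - 1*9137 = -384338270429/429714187680 - 1*9137 = -384338270429/429714187680 - 9137 = -3926682871102589/429714187680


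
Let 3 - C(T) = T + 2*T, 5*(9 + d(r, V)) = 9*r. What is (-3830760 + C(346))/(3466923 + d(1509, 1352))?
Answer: -6386325/5782717 ≈ -1.1044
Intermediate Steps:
d(r, V) = -9 + 9*r/5 (d(r, V) = -9 + (9*r)/5 = -9 + 9*r/5)
C(T) = 3 - 3*T (C(T) = 3 - (T + 2*T) = 3 - 3*T)
(-3830760 + C(346))/(3466923 + d(1509, 1352)) = (-3830760 + (3 - 3*346))/(3466923 + (-9 + (9/5)*1509)) = (-3830760 + (3 - 1038))/(3466923 + (-9 + 13581/5)) = (-3830760 - 1035)/(3466923 + 13536/5) = -3831795/17348151/5 = -3831795*5/17348151 = -6386325/5782717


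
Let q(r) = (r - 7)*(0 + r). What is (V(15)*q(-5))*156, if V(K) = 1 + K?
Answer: 149760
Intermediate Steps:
q(r) = r*(-7 + r) (q(r) = (-7 + r)*r = r*(-7 + r))
(V(15)*q(-5))*156 = ((1 + 15)*(-5*(-7 - 5)))*156 = (16*(-5*(-12)))*156 = (16*60)*156 = 960*156 = 149760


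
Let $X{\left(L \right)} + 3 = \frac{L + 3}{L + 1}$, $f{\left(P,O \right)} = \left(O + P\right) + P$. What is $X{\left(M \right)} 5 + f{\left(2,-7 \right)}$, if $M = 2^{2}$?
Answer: $-11$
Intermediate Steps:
$f{\left(P,O \right)} = O + 2 P$
$M = 4$
$X{\left(L \right)} = -3 + \frac{3 + L}{1 + L}$ ($X{\left(L \right)} = -3 + \frac{L + 3}{L + 1} = -3 + \frac{3 + L}{1 + L}$)
$X{\left(M \right)} 5 + f{\left(2,-7 \right)} = \left(-2\right) 4 \frac{1}{1 + 4} \cdot 5 + \left(-7 + 2 \cdot 2\right) = \left(-2\right) 4 \cdot \frac{1}{5} \cdot 5 + \left(-7 + 4\right) = \left(-2\right) 4 \cdot \frac{1}{5} \cdot 5 - 3 = \left(- \frac{8}{5}\right) 5 - 3 = -8 - 3 = -11$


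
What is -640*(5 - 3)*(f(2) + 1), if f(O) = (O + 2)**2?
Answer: -21760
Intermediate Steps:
f(O) = (2 + O)**2
-640*(5 - 3)*(f(2) + 1) = -640*(5 - 3)*((2 + 2)**2 + 1) = -1280*(4**2 + 1) = -1280*(16 + 1) = -1280*17 = -640*34 = -21760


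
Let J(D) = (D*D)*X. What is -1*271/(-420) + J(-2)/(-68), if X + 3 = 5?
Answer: 3767/7140 ≈ 0.52759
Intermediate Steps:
X = 2 (X = -3 + 5 = 2)
J(D) = 2*D**2 (J(D) = (D*D)*2 = D**2*2 = 2*D**2)
-1*271/(-420) + J(-2)/(-68) = -1*271/(-420) + (2*(-2)**2)/(-68) = -271*(-1/420) + (2*4)*(-1/68) = 271/420 + 8*(-1/68) = 271/420 - 2/17 = 3767/7140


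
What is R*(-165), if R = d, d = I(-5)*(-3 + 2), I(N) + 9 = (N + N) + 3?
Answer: -2640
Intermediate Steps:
I(N) = -6 + 2*N (I(N) = -9 + ((N + N) + 3) = -9 + (2*N + 3) = -9 + (3 + 2*N) = -6 + 2*N)
d = 16 (d = (-6 + 2*(-5))*(-3 + 2) = (-6 - 10)*(-1) = -16*(-1) = 16)
R = 16
R*(-165) = 16*(-165) = -2640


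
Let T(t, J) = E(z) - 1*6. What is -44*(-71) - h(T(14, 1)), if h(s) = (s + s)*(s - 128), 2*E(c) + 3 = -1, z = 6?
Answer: 948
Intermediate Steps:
E(c) = -2 (E(c) = -3/2 + (½)*(-1) = -3/2 - ½ = -2)
T(t, J) = -8 (T(t, J) = -2 - 1*6 = -2 - 6 = -8)
h(s) = 2*s*(-128 + s) (h(s) = (2*s)*(-128 + s) = 2*s*(-128 + s))
-44*(-71) - h(T(14, 1)) = -44*(-71) - 2*(-8)*(-128 - 8) = 3124 - 2*(-8)*(-136) = 3124 - 1*2176 = 3124 - 2176 = 948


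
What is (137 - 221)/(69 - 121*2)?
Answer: 84/173 ≈ 0.48555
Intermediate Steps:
(137 - 221)/(69 - 121*2) = -84/(69 - 242) = -84/(-173) = -84*(-1/173) = 84/173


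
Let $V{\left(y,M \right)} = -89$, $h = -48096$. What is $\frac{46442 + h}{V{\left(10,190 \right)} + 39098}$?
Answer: $- \frac{1654}{39009} \approx -0.0424$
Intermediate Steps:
$\frac{46442 + h}{V{\left(10,190 \right)} + 39098} = \frac{46442 - 48096}{-89 + 39098} = - \frac{1654}{39009}$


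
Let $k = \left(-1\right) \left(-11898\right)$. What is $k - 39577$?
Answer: $-27679$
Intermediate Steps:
$k = 11898$
$k - 39577 = 11898 - 39577 = -27679$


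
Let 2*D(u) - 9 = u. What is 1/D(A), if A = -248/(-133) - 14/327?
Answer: 86982/470653 ≈ 0.18481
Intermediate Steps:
A = 79234/43491 (A = -248*(-1/133) - 14*1/327 = 248/133 - 14/327 = 79234/43491 ≈ 1.8218)
D(u) = 9/2 + u/2
1/D(A) = 1/(9/2 + (½)*(79234/43491)) = 1/(9/2 + 39617/43491) = 1/(470653/86982) = 86982/470653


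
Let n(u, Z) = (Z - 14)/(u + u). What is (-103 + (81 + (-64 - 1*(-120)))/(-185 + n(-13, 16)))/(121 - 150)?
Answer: 249599/69774 ≈ 3.5772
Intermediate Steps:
n(u, Z) = (-14 + Z)/(2*u) (n(u, Z) = (-14 + Z)/((2*u)) = (-14 + Z)*(1/(2*u)) = (-14 + Z)/(2*u))
(-103 + (81 + (-64 - 1*(-120)))/(-185 + n(-13, 16)))/(121 - 150) = (-103 + (81 + (-64 - 1*(-120)))/(-185 + (1/2)*(-14 + 16)/(-13)))/(121 - 150) = (-103 + (81 + (-64 + 120))/(-185 + (1/2)*(-1/13)*2))/(-29) = (-103 + (81 + 56)/(-185 - 1/13))*(-1/29) = (-103 + 137/(-2406/13))*(-1/29) = (-103 + 137*(-13/2406))*(-1/29) = (-103 - 1781/2406)*(-1/29) = -249599/2406*(-1/29) = 249599/69774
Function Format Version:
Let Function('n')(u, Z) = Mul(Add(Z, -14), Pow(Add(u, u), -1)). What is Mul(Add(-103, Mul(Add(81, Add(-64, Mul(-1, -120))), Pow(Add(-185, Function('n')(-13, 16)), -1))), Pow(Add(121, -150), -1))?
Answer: Rational(249599, 69774) ≈ 3.5772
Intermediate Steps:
Function('n')(u, Z) = Mul(Rational(1, 2), Pow(u, -1), Add(-14, Z)) (Function('n')(u, Z) = Mul(Add(-14, Z), Pow(Mul(2, u), -1)) = Mul(Add(-14, Z), Mul(Rational(1, 2), Pow(u, -1))) = Mul(Rational(1, 2), Pow(u, -1), Add(-14, Z)))
Mul(Add(-103, Mul(Add(81, Add(-64, Mul(-1, -120))), Pow(Add(-185, Function('n')(-13, 16)), -1))), Pow(Add(121, -150), -1)) = Mul(Add(-103, Mul(Add(81, Add(-64, Mul(-1, -120))), Pow(Add(-185, Mul(Rational(1, 2), Pow(-13, -1), Add(-14, 16))), -1))), Pow(Add(121, -150), -1)) = Mul(Add(-103, Mul(Add(81, Add(-64, 120)), Pow(Add(-185, Mul(Rational(1, 2), Rational(-1, 13), 2)), -1))), Pow(-29, -1)) = Mul(Add(-103, Mul(Add(81, 56), Pow(Add(-185, Rational(-1, 13)), -1))), Rational(-1, 29)) = Mul(Add(-103, Mul(137, Pow(Rational(-2406, 13), -1))), Rational(-1, 29)) = Mul(Add(-103, Mul(137, Rational(-13, 2406))), Rational(-1, 29)) = Mul(Add(-103, Rational(-1781, 2406)), Rational(-1, 29)) = Mul(Rational(-249599, 2406), Rational(-1, 29)) = Rational(249599, 69774)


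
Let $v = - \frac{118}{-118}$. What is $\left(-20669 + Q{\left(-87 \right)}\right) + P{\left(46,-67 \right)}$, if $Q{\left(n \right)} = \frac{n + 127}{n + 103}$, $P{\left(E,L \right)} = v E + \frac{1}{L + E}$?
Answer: $- \frac{866063}{42} \approx -20621.0$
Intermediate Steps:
$v = 1$ ($v = \left(-118\right) \left(- \frac{1}{118}\right) = 1$)
$P{\left(E,L \right)} = E + \frac{1}{E + L}$ ($P{\left(E,L \right)} = 1 E + \frac{1}{L + E} = E + \frac{1}{E + L}$)
$Q{\left(n \right)} = \frac{127 + n}{103 + n}$
$\left(-20669 + Q{\left(-87 \right)}\right) + P{\left(46,-67 \right)} = \left(-20669 + \frac{127 - 87}{103 - 87}\right) + \frac{1 + 46^{2} + 46 \left(-67\right)}{46 - 67} = \left(-20669 + \frac{1}{16} \cdot 40\right) + \frac{1 + 2116 - 3082}{-21} = \left(-20669 + \frac{1}{16} \cdot 40\right) - - \frac{965}{21} = \left(-20669 + \frac{5}{2}\right) + \frac{965}{21} = - \frac{41333}{2} + \frac{965}{21} = - \frac{866063}{42}$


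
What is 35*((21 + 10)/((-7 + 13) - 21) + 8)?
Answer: 623/3 ≈ 207.67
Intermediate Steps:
35*((21 + 10)/((-7 + 13) - 21) + 8) = 35*(31/(6 - 21) + 8) = 35*(31/(-15) + 8) = 35*(31*(-1/15) + 8) = 35*(-31/15 + 8) = 35*(89/15) = 623/3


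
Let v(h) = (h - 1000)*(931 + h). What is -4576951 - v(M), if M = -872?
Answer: -4466503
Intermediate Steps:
v(h) = (-1000 + h)*(931 + h)
-4576951 - v(M) = -4576951 - (-931000 + (-872)² - 69*(-872)) = -4576951 - (-931000 + 760384 + 60168) = -4576951 - 1*(-110448) = -4576951 + 110448 = -4466503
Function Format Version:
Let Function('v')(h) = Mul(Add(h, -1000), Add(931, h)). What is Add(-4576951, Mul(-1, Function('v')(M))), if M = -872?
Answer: -4466503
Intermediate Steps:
Function('v')(h) = Mul(Add(-1000, h), Add(931, h))
Add(-4576951, Mul(-1, Function('v')(M))) = Add(-4576951, Mul(-1, Add(-931000, Pow(-872, 2), Mul(-69, -872)))) = Add(-4576951, Mul(-1, Add(-931000, 760384, 60168))) = Add(-4576951, Mul(-1, -110448)) = Add(-4576951, 110448) = -4466503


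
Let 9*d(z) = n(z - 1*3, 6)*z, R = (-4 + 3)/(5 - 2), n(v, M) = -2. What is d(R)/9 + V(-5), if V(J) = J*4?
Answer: -4858/243 ≈ -19.992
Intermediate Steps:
V(J) = 4*J
R = -⅓ (R = -1/3 = -1*⅓ = -⅓ ≈ -0.33333)
d(z) = -2*z/9 (d(z) = (-2*z)/9 = -2*z/9)
d(R)/9 + V(-5) = -2/9*(-⅓)/9 + 4*(-5) = (2/27)*(⅑) - 20 = 2/243 - 20 = -4858/243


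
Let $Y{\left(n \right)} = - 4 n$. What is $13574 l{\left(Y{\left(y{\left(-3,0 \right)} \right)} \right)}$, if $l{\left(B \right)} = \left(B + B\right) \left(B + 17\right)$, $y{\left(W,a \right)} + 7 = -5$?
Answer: $84701760$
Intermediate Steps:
$y{\left(W,a \right)} = -12$ ($y{\left(W,a \right)} = -7 - 5 = -12$)
$l{\left(B \right)} = 2 B \left(17 + B\right)$
$13574 l{\left(Y{\left(y{\left(-3,0 \right)} \right)} \right)} = 13574 \cdot 2 \left(\left(-4\right) \left(-12\right)\right) \left(17 - -48\right) = 13574 \cdot 2 \cdot 48 \left(17 + 48\right) = 13574 \cdot 2 \cdot 48 \cdot 65 = 13574 \cdot 6240 = 84701760$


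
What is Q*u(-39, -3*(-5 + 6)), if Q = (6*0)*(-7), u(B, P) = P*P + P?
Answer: 0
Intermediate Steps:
u(B, P) = P + P**2 (u(B, P) = P**2 + P = P + P**2)
Q = 0 (Q = 0*(-7) = 0)
Q*u(-39, -3*(-5 + 6)) = 0*((-3*(-5 + 6))*(1 - 3*(-5 + 6))) = 0*((-3*1)*(1 - 3*1)) = 0*(-3*(1 - 3)) = 0*(-3*(-2)) = 0*6 = 0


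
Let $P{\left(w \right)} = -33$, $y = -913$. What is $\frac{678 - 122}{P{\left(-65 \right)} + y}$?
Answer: $- \frac{278}{473} \approx -0.58774$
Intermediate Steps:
$\frac{678 - 122}{P{\left(-65 \right)} + y} = \frac{678 - 122}{-33 - 913} = \frac{556}{-946} = 556 \left(- \frac{1}{946}\right) = - \frac{278}{473}$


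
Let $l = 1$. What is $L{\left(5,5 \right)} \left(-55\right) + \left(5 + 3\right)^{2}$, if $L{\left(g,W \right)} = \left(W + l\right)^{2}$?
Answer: $-1916$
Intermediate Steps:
$L{\left(g,W \right)} = \left(1 + W\right)^{2}$ ($L{\left(g,W \right)} = \left(W + 1\right)^{2} = \left(1 + W\right)^{2}$)
$L{\left(5,5 \right)} \left(-55\right) + \left(5 + 3\right)^{2} = \left(1 + 5\right)^{2} \left(-55\right) + \left(5 + 3\right)^{2} = 6^{2} \left(-55\right) + 8^{2} = 36 \left(-55\right) + 64 = -1980 + 64 = -1916$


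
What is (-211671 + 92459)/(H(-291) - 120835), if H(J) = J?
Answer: 59606/60563 ≈ 0.98420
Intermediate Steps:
(-211671 + 92459)/(H(-291) - 120835) = (-211671 + 92459)/(-291 - 120835) = -119212/(-121126) = -119212*(-1/121126) = 59606/60563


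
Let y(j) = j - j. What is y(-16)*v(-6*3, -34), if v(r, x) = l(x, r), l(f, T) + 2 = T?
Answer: 0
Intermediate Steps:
l(f, T) = -2 + T
y(j) = 0
v(r, x) = -2 + r
y(-16)*v(-6*3, -34) = 0*(-2 - 6*3) = 0*(-2 - 18) = 0*(-20) = 0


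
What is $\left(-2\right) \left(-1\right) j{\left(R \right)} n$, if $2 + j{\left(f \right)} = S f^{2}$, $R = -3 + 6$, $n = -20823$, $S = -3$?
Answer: $1207734$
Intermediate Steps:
$R = 3$
$j{\left(f \right)} = -2 - 3 f^{2}$
$\left(-2\right) \left(-1\right) j{\left(R \right)} n = \left(-2\right) \left(-1\right) \left(-2 - 3 \cdot 3^{2}\right) \left(-20823\right) = 2 \left(-2 - 27\right) \left(-20823\right) = 2 \left(-29\right) \left(-20823\right) = \left(-58\right) \left(-20823\right) = 1207734$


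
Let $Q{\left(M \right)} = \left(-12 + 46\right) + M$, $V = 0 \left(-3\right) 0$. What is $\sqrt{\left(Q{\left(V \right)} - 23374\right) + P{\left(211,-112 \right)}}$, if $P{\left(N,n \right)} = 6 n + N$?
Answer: $i \sqrt{23801} \approx 154.28 i$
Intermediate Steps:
$V = 0$ ($V = 0 \cdot 0 = 0$)
$P{\left(N,n \right)} = N + 6 n$
$Q{\left(M \right)} = 34 + M$
$\sqrt{\left(Q{\left(V \right)} - 23374\right) + P{\left(211,-112 \right)}} = \sqrt{\left(\left(34 + 0\right) - 23374\right) + \left(211 + 6 \left(-112\right)\right)} = \sqrt{\left(34 - 23374\right) + \left(211 - 672\right)} = \sqrt{-23340 - 461} = \sqrt{-23801} = i \sqrt{23801}$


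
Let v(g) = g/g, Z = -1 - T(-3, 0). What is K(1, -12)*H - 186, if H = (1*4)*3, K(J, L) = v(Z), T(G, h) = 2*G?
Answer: -174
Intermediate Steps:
Z = 5 (Z = -1 - 2*(-3) = -1 - 1*(-6) = -1 + 6 = 5)
v(g) = 1
K(J, L) = 1
H = 12 (H = 4*3 = 12)
K(1, -12)*H - 186 = 1*12 - 186 = 12 - 186 = -174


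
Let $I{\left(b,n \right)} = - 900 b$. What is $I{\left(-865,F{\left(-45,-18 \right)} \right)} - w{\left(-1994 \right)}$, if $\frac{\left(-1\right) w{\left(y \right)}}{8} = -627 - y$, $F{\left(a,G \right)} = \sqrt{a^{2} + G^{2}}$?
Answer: $789436$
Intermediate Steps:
$F{\left(a,G \right)} = \sqrt{G^{2} + a^{2}}$
$w{\left(y \right)} = 5016 + 8 y$ ($w{\left(y \right)} = - 8 \left(-627 - y\right) = 5016 + 8 y$)
$I{\left(-865,F{\left(-45,-18 \right)} \right)} - w{\left(-1994 \right)} = \left(-900\right) \left(-865\right) - \left(5016 + 8 \left(-1994\right)\right) = 778500 - \left(5016 - 15952\right) = 778500 - -10936 = 778500 + 10936 = 789436$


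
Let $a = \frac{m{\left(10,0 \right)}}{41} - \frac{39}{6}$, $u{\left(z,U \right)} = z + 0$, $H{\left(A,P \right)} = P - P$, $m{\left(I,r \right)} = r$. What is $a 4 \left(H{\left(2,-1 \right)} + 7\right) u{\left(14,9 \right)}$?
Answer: $-2548$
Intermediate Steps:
$H{\left(A,P \right)} = 0$
$u{\left(z,U \right)} = z$
$a = - \frac{13}{2}$ ($a = \frac{0}{41} - \frac{39}{6} = 0 \cdot \frac{1}{41} - \frac{13}{2} = 0 - \frac{13}{2} = - \frac{13}{2} \approx -6.5$)
$a 4 \left(H{\left(2,-1 \right)} + 7\right) u{\left(14,9 \right)} = - \frac{13 \cdot 4 \left(0 + 7\right)}{2} \cdot 14 = - \frac{13 \cdot 4 \cdot 7}{2} \cdot 14 = \left(- \frac{13}{2}\right) 28 \cdot 14 = \left(-182\right) 14 = -2548$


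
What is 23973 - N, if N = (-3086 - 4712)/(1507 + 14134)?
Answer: 374969491/15641 ≈ 23974.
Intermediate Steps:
N = -7798/15641 ≈ -0.49856
23973 - N = 23973 - 1*(-7798/15641) = 23973 + 7798/15641 = 374969491/15641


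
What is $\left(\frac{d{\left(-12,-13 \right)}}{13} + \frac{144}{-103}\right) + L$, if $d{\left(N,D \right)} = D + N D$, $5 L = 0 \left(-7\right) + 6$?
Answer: $\frac{5563}{515} \approx 10.802$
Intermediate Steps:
$L = \frac{6}{5}$ ($L = \frac{0 \left(-7\right) + 6}{5} = \frac{0 + 6}{5} = \frac{1}{5} \cdot 6 = \frac{6}{5} \approx 1.2$)
$d{\left(N,D \right)} = D + D N$
$\left(\frac{d{\left(-12,-13 \right)}}{13} + \frac{144}{-103}\right) + L = \left(\frac{\left(-13\right) \left(1 - 12\right)}{13} + \frac{144}{-103}\right) + \frac{6}{5} = \left(\left(-13\right) \left(-11\right) \frac{1}{13} + 144 \left(- \frac{1}{103}\right)\right) + \frac{6}{5} = \left(143 \cdot \frac{1}{13} - \frac{144}{103}\right) + \frac{6}{5} = \left(11 - \frac{144}{103}\right) + \frac{6}{5} = \frac{989}{103} + \frac{6}{5} = \frac{5563}{515}$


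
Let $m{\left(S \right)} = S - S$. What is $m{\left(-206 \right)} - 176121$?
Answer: $-176121$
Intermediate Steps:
$m{\left(S \right)} = 0$
$m{\left(-206 \right)} - 176121 = 0 - 176121 = -176121$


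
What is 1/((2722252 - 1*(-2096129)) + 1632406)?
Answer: 1/6450787 ≈ 1.5502e-7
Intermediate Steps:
1/((2722252 - 1*(-2096129)) + 1632406) = 1/((2722252 + 2096129) + 1632406) = 1/(4818381 + 1632406) = 1/6450787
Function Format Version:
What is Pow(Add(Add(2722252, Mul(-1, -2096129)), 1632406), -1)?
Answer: Rational(1, 6450787) ≈ 1.5502e-7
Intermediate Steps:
Pow(Add(Add(2722252, Mul(-1, -2096129)), 1632406), -1) = Pow(Add(Add(2722252, 2096129), 1632406), -1) = Pow(Add(4818381, 1632406), -1) = Pow(6450787, -1) = Rational(1, 6450787)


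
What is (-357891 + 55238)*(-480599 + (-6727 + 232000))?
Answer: 77275179878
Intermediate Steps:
(-357891 + 55238)*(-480599 + (-6727 + 232000)) = -302653*(-480599 + 225273) = -302653*(-255326) = 77275179878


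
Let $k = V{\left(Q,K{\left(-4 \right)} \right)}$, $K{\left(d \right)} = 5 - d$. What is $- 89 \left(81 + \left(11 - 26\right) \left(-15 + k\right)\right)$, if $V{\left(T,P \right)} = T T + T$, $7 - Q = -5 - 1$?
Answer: $215736$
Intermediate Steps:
$Q = 13$ ($Q = 7 - \left(-5 - 1\right) = 7 - -6 = 7 + 6 = 13$)
$V{\left(T,P \right)} = T + T^{2}$ ($V{\left(T,P \right)} = T^{2} + T = T + T^{2}$)
$k = 182$ ($k = 13 \left(1 + 13\right) = 13 \cdot 14 = 182$)
$- 89 \left(81 + \left(11 - 26\right) \left(-15 + k\right)\right) = - 89 \left(81 + \left(11 - 26\right) \left(-15 + 182\right)\right) = - 89 \left(81 + \left(11 - 26\right) 167\right) = - 89 \left(81 - 2505\right) = \left(-89\right) \left(-2424\right) = 215736$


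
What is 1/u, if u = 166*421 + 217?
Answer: 1/70103 ≈ 1.4265e-5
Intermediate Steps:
u = 70103 (u = 69886 + 217 = 70103)
1/u = 1/70103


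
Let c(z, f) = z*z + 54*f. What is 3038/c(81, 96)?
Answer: 3038/11745 ≈ 0.25866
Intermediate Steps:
c(z, f) = z**2 + 54*f
3038/c(81, 96) = 3038/(81**2 + 54*96) = 3038/(6561 + 5184) = 3038/11745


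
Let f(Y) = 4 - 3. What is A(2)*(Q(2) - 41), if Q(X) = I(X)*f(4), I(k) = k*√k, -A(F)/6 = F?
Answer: 492 - 24*√2 ≈ 458.06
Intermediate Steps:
f(Y) = 1
A(F) = -6*F
I(k) = k^(3/2)
Q(X) = X^(3/2) (Q(X) = X^(3/2)*1 = X^(3/2))
A(2)*(Q(2) - 41) = (-6*2)*(2^(3/2) - 41) = -12*(2*√2 - 41) = -12*(-41 + 2*√2) = 492 - 24*√2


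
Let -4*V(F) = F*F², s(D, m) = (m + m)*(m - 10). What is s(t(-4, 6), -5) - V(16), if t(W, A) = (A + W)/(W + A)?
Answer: 1174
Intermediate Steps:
t(W, A) = 1 (t(W, A) = (A + W)/(A + W) = 1)
s(D, m) = 2*m*(-10 + m) (s(D, m) = (2*m)*(-10 + m) = 2*m*(-10 + m))
V(F) = -F³/4 (V(F) = -F*F²/4 = -F³/4)
s(t(-4, 6), -5) - V(16) = 2*(-5)*(-10 - 5) - (-1)*16³/4 = 2*(-5)*(-15) - (-1)*4096/4 = 150 - 1*(-1024) = 150 + 1024 = 1174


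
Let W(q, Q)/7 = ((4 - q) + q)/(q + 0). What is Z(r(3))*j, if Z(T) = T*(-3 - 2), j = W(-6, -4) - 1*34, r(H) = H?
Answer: 580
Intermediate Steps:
W(q, Q) = 28/q (W(q, Q) = 7*(((4 - q) + q)/(q + 0)) = 7*(4/q) = 28/q)
j = -116/3 (j = 28/(-6) - 1*34 = 28*(-⅙) - 34 = -14/3 - 34 = -116/3 ≈ -38.667)
Z(T) = -5*T (Z(T) = T*(-5) = -5*T)
Z(r(3))*j = -5*3*(-116/3) = -15*(-116/3) = 580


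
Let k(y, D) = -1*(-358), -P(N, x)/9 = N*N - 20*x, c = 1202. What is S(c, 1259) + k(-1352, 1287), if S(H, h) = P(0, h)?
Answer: 226978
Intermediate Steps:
P(N, x) = -9*N**2 + 180*x (P(N, x) = -9*(N*N - 20*x) = -9*(N**2 - 20*x) = -9*N**2 + 180*x)
S(H, h) = 180*h (S(H, h) = -9*0**2 + 180*h = -9*0 + 180*h = 0 + 180*h = 180*h)
k(y, D) = 358
S(c, 1259) + k(-1352, 1287) = 180*1259 + 358 = 226620 + 358 = 226978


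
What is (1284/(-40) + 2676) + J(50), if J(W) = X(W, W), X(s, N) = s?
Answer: 26939/10 ≈ 2693.9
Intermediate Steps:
J(W) = W
(1284/(-40) + 2676) + J(50) = (1284/(-40) + 2676) + 50 = (1284*(-1/40) + 2676) + 50 = (-321/10 + 2676) + 50 = 26439/10 + 50 = 26939/10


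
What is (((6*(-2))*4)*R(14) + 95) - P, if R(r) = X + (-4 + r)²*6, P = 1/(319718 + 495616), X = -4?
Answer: -23247618343/815334 ≈ -28513.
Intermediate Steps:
P = 1/815334 ≈ 1.2265e-6
R(r) = -4 + 6*(-4 + r)² (R(r) = -4 + (-4 + r)²*6 = -4 + 6*(-4 + r)²)
(((6*(-2))*4)*R(14) + 95) - P = (((6*(-2))*4)*(-4 + 6*(-4 + 14)²) + 95) - 1*1/815334 = ((-12*4)*(-4 + 6*10²) + 95) - 1/815334 = (-48*(-4 + 6*100) + 95) - 1/815334 = (-48*(-4 + 600) + 95) - 1/815334 = (-48*596 + 95) - 1/815334 = (-28608 + 95) - 1/815334 = -28513 - 1/815334 = -23247618343/815334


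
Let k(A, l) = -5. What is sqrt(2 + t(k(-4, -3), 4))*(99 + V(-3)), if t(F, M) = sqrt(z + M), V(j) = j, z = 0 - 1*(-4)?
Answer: 96*sqrt(2 + 2*sqrt(2)) ≈ 210.95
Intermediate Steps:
z = 4 (z = 0 + 4 = 4)
t(F, M) = sqrt(4 + M)
sqrt(2 + t(k(-4, -3), 4))*(99 + V(-3)) = sqrt(2 + sqrt(4 + 4))*(99 - 3) = sqrt(2 + sqrt(8))*96 = sqrt(2 + 2*sqrt(2))*96 = 96*sqrt(2 + 2*sqrt(2))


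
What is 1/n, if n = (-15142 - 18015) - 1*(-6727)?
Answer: -1/26430 ≈ -3.7836e-5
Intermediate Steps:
n = -26430 (n = -33157 + 6727 = -26430)
1/n = 1/(-26430) = -1/26430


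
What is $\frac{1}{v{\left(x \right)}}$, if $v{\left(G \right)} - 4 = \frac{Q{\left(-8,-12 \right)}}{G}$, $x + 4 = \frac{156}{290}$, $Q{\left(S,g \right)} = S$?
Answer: $\frac{251}{1584} \approx 0.15846$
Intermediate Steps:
$x = - \frac{502}{145}$ ($x = -4 + \frac{156}{290} = -4 + 156 \cdot \frac{1}{290} = -4 + \frac{78}{145} = - \frac{502}{145} \approx -3.4621$)
$v{\left(G \right)} = 4 - \frac{8}{G}$
$\frac{1}{v{\left(x \right)}} = \frac{1}{4 - \frac{8}{- \frac{502}{145}}} = \frac{1}{4 - - \frac{580}{251}} = \frac{1}{4 + \frac{580}{251}} = \frac{1}{\frac{1584}{251}} = \frac{251}{1584}$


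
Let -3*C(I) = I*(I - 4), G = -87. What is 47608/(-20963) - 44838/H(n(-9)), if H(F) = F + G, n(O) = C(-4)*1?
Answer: 2805867838/6142159 ≈ 456.82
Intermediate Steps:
C(I) = -I*(-4 + I)/3 (C(I) = -I*(I - 4)/3 = -I*(-4 + I)/3)
n(O) = -32/3 (n(O) = ((⅓)*(-4)*(4 - 1*(-4)))*1 = ((⅓)*(-4)*(4 + 4))*1 = ((⅓)*(-4)*8)*1 = -32/3*1 = -32/3)
H(F) = -87 + F (H(F) = F - 87 = -87 + F)
47608/(-20963) - 44838/H(n(-9)) = 47608/(-20963) - 44838/(-87 - 32/3) = 47608*(-1/20963) - 44838/(-293/3) = -47608/20963 - 44838*(-3/293) = -47608/20963 + 134514/293 = 2805867838/6142159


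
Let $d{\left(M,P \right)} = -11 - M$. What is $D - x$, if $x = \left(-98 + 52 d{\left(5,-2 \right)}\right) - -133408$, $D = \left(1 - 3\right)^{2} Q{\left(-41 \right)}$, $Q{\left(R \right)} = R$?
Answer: $-132642$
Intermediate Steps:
$D = -164$ ($D = \left(1 - 3\right)^{2} \left(-41\right) = \left(-2\right)^{2} \left(-41\right) = 4 \left(-41\right) = -164$)
$x = 132478$ ($x = \left(-98 + 52 \left(-11 - 5\right)\right) - -133408 = \left(-98 + 52 \left(-11 - 5\right)\right) + 133408 = \left(-98 + 52 \left(-16\right)\right) + 133408 = \left(-98 - 832\right) + 133408 = -930 + 133408 = 132478$)
$D - x = -164 - 132478 = -132642$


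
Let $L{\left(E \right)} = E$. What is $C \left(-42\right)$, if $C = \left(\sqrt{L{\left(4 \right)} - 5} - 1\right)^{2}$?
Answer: $84 i \approx 84.0 i$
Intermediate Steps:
$C = \left(-1 + i\right)^{2}$ ($C = \left(\sqrt{4 - 5} - 1\right)^{2} = \left(\sqrt{-1} - 1\right)^{2} = \left(i - 1\right)^{2} = \left(-1 + i\right)^{2} \approx - 2.0 i$)
$C \left(-42\right) = \left(1 - i\right)^{2} \left(-42\right) = - 42 \left(1 - i\right)^{2}$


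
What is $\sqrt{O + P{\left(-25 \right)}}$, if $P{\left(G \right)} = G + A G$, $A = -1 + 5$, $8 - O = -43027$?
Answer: $\sqrt{42910} \approx 207.15$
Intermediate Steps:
$O = 43035$ ($O = 8 - -43027 = 8 + 43027 = 43035$)
$A = 4$
$P{\left(G \right)} = 5 G$ ($P{\left(G \right)} = G + 4 G = 5 G$)
$\sqrt{O + P{\left(-25 \right)}} = \sqrt{43035 + 5 \left(-25\right)} = \sqrt{43035 - 125} = \sqrt{42910}$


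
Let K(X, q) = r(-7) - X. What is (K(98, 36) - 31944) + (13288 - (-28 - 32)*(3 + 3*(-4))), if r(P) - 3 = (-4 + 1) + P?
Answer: -19301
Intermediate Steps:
r(P) = P (r(P) = 3 + ((-4 + 1) + P) = 3 + (-3 + P) = P)
K(X, q) = -7 - X
(K(98, 36) - 31944) + (13288 - (-28 - 32)*(3 + 3*(-4))) = ((-7 - 1*98) - 31944) + (13288 - (-28 - 32)*(3 + 3*(-4))) = ((-7 - 98) - 31944) + (13288 - (-60)*(3 - 12)) = (-105 - 31944) + (13288 - (-60)*(-9)) = -32049 + (13288 - 1*540) = -32049 + (13288 - 540) = -32049 + 12748 = -19301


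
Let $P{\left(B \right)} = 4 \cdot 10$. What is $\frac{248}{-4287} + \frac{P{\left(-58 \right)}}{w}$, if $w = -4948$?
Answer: $- \frac{349646}{5303019} \approx -0.065933$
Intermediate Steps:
$P{\left(B \right)} = 40$
$\frac{248}{-4287} + \frac{P{\left(-58 \right)}}{w} = \frac{248}{-4287} + \frac{40}{-4948} = 248 \left(- \frac{1}{4287}\right) + 40 \left(- \frac{1}{4948}\right) = - \frac{248}{4287} - \frac{10}{1237} = - \frac{349646}{5303019}$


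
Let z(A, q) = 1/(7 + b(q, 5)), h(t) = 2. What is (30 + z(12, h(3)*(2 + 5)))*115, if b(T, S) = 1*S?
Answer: 41515/12 ≈ 3459.6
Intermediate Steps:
b(T, S) = S
z(A, q) = 1/12 (z(A, q) = 1/(7 + 5) = 1/12)
(30 + z(12, h(3)*(2 + 5)))*115 = (30 + 1/12)*115 = (361/12)*115 = 41515/12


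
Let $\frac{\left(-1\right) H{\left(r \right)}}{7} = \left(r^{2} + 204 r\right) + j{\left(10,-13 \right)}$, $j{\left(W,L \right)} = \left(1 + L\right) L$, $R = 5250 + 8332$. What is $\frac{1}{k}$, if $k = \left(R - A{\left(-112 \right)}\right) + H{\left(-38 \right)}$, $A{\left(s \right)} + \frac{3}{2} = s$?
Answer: $\frac{2}{113519} \approx 1.7618 \cdot 10^{-5}$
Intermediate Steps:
$A{\left(s \right)} = - \frac{3}{2} + s$
$R = 13582$
$j{\left(W,L \right)} = L \left(1 + L\right)$
$H{\left(r \right)} = -1092 - 1428 r - 7 r^{2}$ ($H{\left(r \right)} = - 7 \left(\left(r^{2} + 204 r\right) - 13 \left(1 - 13\right)\right) = - 7 \left(\left(r^{2} + 204 r\right) - -156\right) = - 7 \left(\left(r^{2} + 204 r\right) + 156\right) = - 7 \left(156 + r^{2} + 204 r\right) = -1092 - 1428 r - 7 r^{2}$)
$k = \frac{113519}{2}$ ($k = \left(13582 - \left(- \frac{3}{2} - 112\right)\right) - \left(-53172 + 10108\right) = \left(13582 - - \frac{227}{2}\right) - -43064 = \left(13582 + \frac{227}{2}\right) - -43064 = \frac{27391}{2} + 43064 = \frac{113519}{2} \approx 56760.0$)
$\frac{1}{k} = \frac{1}{\frac{113519}{2}} = \frac{2}{113519}$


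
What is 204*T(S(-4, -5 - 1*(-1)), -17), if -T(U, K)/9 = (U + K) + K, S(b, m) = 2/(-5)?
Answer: 315792/5 ≈ 63158.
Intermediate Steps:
S(b, m) = -⅖ (S(b, m) = 2*(-⅕) = -⅖)
T(U, K) = -18*K - 9*U (T(U, K) = -9*((U + K) + K) = -9*((K + U) + K) = -9*(U + 2*K) = -18*K - 9*U)
204*T(S(-4, -5 - 1*(-1)), -17) = 204*(-18*(-17) - 9*(-⅖)) = 204*(306 + 18/5) = 204*(1548/5) = 315792/5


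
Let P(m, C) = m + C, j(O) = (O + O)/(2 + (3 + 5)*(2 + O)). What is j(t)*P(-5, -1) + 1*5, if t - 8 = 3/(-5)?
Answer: 743/193 ≈ 3.8497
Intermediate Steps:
t = 37/5 (t = 8 + 3/(-5) = 8 + 3*(-⅕) = 8 - ⅗ = 37/5 ≈ 7.4000)
j(O) = 2*O/(18 + 8*O) (j(O) = (2*O)/(2 + 8*(2 + O)) = (2*O)/(2 + (16 + 8*O)) = (2*O)/(18 + 8*O) = 2*O/(18 + 8*O))
P(m, C) = C + m
j(t)*P(-5, -1) + 1*5 = (37/(5*(9 + 4*(37/5))))*(-1 - 5) + 1*5 = (37/(5*(9 + 148/5)))*(-6) + 5 = (37/(5*(193/5)))*(-6) + 5 = ((37/5)*(5/193))*(-6) + 5 = (37/193)*(-6) + 5 = -222/193 + 5 = 743/193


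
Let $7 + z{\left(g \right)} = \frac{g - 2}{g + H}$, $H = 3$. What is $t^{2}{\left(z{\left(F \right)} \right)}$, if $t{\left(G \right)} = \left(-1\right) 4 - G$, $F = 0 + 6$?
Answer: $\frac{529}{81} \approx 6.5309$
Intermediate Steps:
$F = 6$
$z{\left(g \right)} = -7 + \frac{-2 + g}{3 + g}$ ($z{\left(g \right)} = -7 + \frac{g - 2}{g + 3} = -7 + \frac{-2 + g}{3 + g}$)
$t{\left(G \right)} = -4 - G$
$t^{2}{\left(z{\left(F \right)} \right)} = \left(-4 - \frac{-23 - 36}{3 + 6}\right)^{2} = \left(-4 - \frac{-23 - 36}{9}\right)^{2} = \left(-4 - \frac{1}{9} \left(-59\right)\right)^{2} = \left(-4 - - \frac{59}{9}\right)^{2} = \left(-4 + \frac{59}{9}\right)^{2} = \left(\frac{23}{9}\right)^{2} = \frac{529}{81}$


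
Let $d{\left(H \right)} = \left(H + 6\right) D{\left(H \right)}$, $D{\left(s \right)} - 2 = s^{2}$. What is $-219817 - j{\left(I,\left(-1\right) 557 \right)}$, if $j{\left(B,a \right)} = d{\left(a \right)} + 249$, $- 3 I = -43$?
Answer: $170728235$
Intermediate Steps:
$I = \frac{43}{3}$ ($I = \left(- \frac{1}{3}\right) \left(-43\right) = \frac{43}{3} \approx 14.333$)
$D{\left(s \right)} = 2 + s^{2}$
$d{\left(H \right)} = \left(2 + H^{2}\right) \left(6 + H\right)$ ($d{\left(H \right)} = \left(H + 6\right) \left(2 + H^{2}\right) = \left(6 + H\right) \left(2 + H^{2}\right) = \left(2 + H^{2}\right) \left(6 + H\right)$)
$j{\left(B,a \right)} = 249 + \left(2 + a^{2}\right) \left(6 + a\right)$ ($j{\left(B,a \right)} = \left(2 + a^{2}\right) \left(6 + a\right) + 249 = 249 + \left(2 + a^{2}\right) \left(6 + a\right)$)
$-219817 - j{\left(I,\left(-1\right) 557 \right)} = -219817 - \left(249 + \left(2 + \left(\left(-1\right) 557\right)^{2}\right) \left(6 - 557\right)\right) = -219817 - \left(249 + \left(2 + \left(-557\right)^{2}\right) \left(6 - 557\right)\right) = -219817 - \left(249 + \left(2 + 310249\right) \left(-551\right)\right) = -219817 - \left(249 + 310251 \left(-551\right)\right) = -219817 - \left(249 - 170948301\right) = -219817 - -170948052 = -219817 + 170948052 = 170728235$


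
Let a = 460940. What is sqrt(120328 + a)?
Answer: 2*sqrt(145317) ≈ 762.41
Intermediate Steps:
sqrt(120328 + a) = sqrt(120328 + 460940) = sqrt(581268) = 2*sqrt(145317)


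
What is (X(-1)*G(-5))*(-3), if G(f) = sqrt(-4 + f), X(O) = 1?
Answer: -9*I ≈ -9.0*I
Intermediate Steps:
(X(-1)*G(-5))*(-3) = (1*sqrt(-4 - 5))*(-3) = (1*sqrt(-9))*(-3) = (1*(3*I))*(-3) = (3*I)*(-3) = -9*I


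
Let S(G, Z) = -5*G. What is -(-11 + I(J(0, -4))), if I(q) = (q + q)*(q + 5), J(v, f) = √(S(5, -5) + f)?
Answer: 69 - 10*I*√29 ≈ 69.0 - 53.852*I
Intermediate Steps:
J(v, f) = √(-25 + f) (J(v, f) = √(-5*5 + f) = √(-25 + f))
I(q) = 2*q*(5 + q) (I(q) = (2*q)*(5 + q) = 2*q*(5 + q))
-(-11 + I(J(0, -4))) = -(-11 + 2*√(-25 - 4)*(5 + √(-25 - 4))) = -(-11 + 2*√(-29)*(5 + √(-29))) = -(-11 + 2*(I*√29)*(5 + I*√29)) = -(-11 + 2*I*√29*(5 + I*√29)) = 11 - 2*I*√29*(5 + I*√29)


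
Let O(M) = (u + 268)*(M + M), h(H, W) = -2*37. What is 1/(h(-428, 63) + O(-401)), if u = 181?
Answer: -1/360172 ≈ -2.7765e-6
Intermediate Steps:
h(H, W) = -74
O(M) = 898*M (O(M) = (181 + 268)*(M + M) = 449*(2*M) = 898*M)
1/(h(-428, 63) + O(-401)) = 1/(-74 + 898*(-401)) = 1/(-74 - 360098) = 1/(-360172) = -1/360172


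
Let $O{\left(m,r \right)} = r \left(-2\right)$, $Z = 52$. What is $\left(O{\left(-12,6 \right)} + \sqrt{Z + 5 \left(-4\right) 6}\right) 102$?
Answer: $-1224 + 204 i \sqrt{17} \approx -1224.0 + 841.11 i$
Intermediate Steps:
$O{\left(m,r \right)} = - 2 r$
$\left(O{\left(-12,6 \right)} + \sqrt{Z + 5 \left(-4\right) 6}\right) 102 = \left(\left(-2\right) 6 + \sqrt{52 + 5 \left(-4\right) 6}\right) 102 = \left(-12 + \sqrt{52 - 120}\right) 102 = \left(-12 + \sqrt{-68}\right) 102 = \left(-12 + 2 i \sqrt{17}\right) 102 = -1224 + 204 i \sqrt{17}$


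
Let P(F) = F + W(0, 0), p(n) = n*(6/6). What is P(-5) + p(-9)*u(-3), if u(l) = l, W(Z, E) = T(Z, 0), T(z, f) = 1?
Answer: 23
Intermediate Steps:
W(Z, E) = 1
p(n) = n (p(n) = n*(6*(1/6)) = n*1 = n)
P(F) = 1 + F (P(F) = F + 1 = 1 + F)
P(-5) + p(-9)*u(-3) = (1 - 5) - 9*(-3) = -4 + 27 = 23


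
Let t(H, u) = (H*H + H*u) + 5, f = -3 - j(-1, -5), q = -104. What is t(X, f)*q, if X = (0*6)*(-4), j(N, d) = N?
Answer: -520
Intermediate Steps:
X = 0 (X = 0*(-4) = 0)
f = -2 (f = -3 - 1*(-1) = -3 + 1 = -2)
t(H, u) = 5 + H² + H*u (t(H, u) = (H² + H*u) + 5 = 5 + H² + H*u)
t(X, f)*q = (5 + 0² + 0*(-2))*(-104) = (5 + 0 + 0)*(-104) = 5*(-104) = -520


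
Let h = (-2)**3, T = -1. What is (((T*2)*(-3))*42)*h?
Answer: -2016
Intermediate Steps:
h = -8
(((T*2)*(-3))*42)*h = ((-1*2*(-3))*42)*(-8) = (-2*(-3)*42)*(-8) = (6*42)*(-8) = 252*(-8) = -2016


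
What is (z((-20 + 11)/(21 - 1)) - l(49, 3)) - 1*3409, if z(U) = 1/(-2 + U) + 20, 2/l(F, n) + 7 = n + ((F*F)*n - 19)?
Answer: -596230839/175910 ≈ -3389.4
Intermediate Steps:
l(F, n) = 2/(-26 + n + n*F²) (l(F, n) = 2/(-7 + (n + ((F*F)*n - 19))) = 2/(-7 + (n + (F²*n - 19))) = 2/(-7 + (n + (n*F² - 19))) = 2/(-7 + (n + (-19 + n*F²))) = 2/(-7 + (-19 + n + n*F²)) = 2/(-26 + n + n*F²))
z(U) = 20 + 1/(-2 + U)
(z((-20 + 11)/(21 - 1)) - l(49, 3)) - 1*3409 = ((-39 + 20*((-20 + 11)/(21 - 1)))/(-2 + (-20 + 11)/(21 - 1)) - 2/(-26 + 3 + 3*49²)) - 1*3409 = ((-39 + 20*(-9/20))/(-2 - 9/20) - 2/(-26 + 3 + 3*2401)) - 3409 = ((-39 + 20*(-9*1/20))/(-2 - 9*1/20) - 2/(-26 + 3 + 7203)) - 3409 = ((-39 + 20*(-9/20))/(-2 - 9/20) - 2/7180) - 3409 = ((-39 - 9)/(-49/20) - 2/7180) - 3409 = (-20/49*(-48) - 1*1/3590) - 3409 = (960/49 - 1/3590) - 3409 = 3446351/175910 - 3409 = -596230839/175910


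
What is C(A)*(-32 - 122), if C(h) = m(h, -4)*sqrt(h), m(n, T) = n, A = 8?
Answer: -2464*sqrt(2) ≈ -3484.6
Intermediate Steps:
C(h) = h**(3/2) (C(h) = h*sqrt(h) = h**(3/2))
C(A)*(-32 - 122) = 8**(3/2)*(-32 - 122) = (16*sqrt(2))*(-154) = -2464*sqrt(2)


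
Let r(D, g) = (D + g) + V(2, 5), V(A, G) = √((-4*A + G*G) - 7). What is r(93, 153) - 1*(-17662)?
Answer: 17908 + √10 ≈ 17911.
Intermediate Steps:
V(A, G) = √(-7 + G² - 4*A) (V(A, G) = √((-4*A + G²) - 7) = √((G² - 4*A) - 7) = √(-7 + G² - 4*A))
r(D, g) = D + g + √10 (r(D, g) = (D + g) + √(-7 + 5² - 4*2) = (D + g) + √(-7 + 25 - 8) = (D + g) + √10 = D + g + √10)
r(93, 153) - 1*(-17662) = (93 + 153 + √10) - 1*(-17662) = (246 + √10) + 17662 = 17908 + √10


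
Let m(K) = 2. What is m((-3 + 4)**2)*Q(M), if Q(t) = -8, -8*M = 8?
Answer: -16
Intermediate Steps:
M = -1 (M = -1/8*8 = -1)
m((-3 + 4)**2)*Q(M) = 2*(-8) = -16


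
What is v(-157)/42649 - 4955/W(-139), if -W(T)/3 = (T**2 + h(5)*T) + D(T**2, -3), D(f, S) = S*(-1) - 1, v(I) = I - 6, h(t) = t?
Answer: 202216703/2383396716 ≈ 0.084844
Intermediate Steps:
v(I) = -6 + I
D(f, S) = -1 - S (D(f, S) = -S - 1 = -1 - S)
W(T) = -6 - 15*T - 3*T**2 (W(T) = -3*((T**2 + 5*T) + (-1 - 1*(-3))) = -3*((T**2 + 5*T) + (-1 + 3)) = -3*((T**2 + 5*T) + 2) = -3*(2 + T**2 + 5*T) = -6 - 15*T - 3*T**2)
v(-157)/42649 - 4955/W(-139) = (-6 - 157)/42649 - 4955/(-6 - 15*(-139) - 3*(-139)**2) = -163*1/42649 - 4955/(-6 + 2085 - 3*19321) = -163/42649 - 4955/(-6 + 2085 - 57963) = -163/42649 - 4955/(-55884) = -163/42649 - 4955*(-1/55884) = -163/42649 + 4955/55884 = 202216703/2383396716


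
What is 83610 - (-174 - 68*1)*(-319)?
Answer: 6412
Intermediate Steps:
83610 - (-174 - 68*1)*(-319) = 83610 - (-174 - 68)*(-319) = 83610 - (-242)*(-319) = 83610 - 1*77198 = 83610 - 77198 = 6412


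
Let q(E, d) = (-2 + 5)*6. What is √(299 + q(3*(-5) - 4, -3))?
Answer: √317 ≈ 17.805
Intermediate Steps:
q(E, d) = 18 (q(E, d) = 3*6 = 18)
√(299 + q(3*(-5) - 4, -3)) = √(299 + 18) = √317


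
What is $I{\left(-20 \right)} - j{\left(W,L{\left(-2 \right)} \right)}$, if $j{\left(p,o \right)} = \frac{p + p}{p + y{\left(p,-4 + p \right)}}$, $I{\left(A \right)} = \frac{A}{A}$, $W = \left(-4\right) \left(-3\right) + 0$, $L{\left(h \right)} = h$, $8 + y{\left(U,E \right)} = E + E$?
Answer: $- \frac{1}{5} \approx -0.2$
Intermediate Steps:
$y{\left(U,E \right)} = -8 + 2 E$ ($y{\left(U,E \right)} = -8 + \left(E + E\right) = -8 + 2 E$)
$W = 12$ ($W = 12 + 0 = 12$)
$I{\left(A \right)} = 1$
$j{\left(p,o \right)} = \frac{2 p}{-16 + 3 p}$ ($j{\left(p,o \right)} = \frac{p + p}{p + \left(-8 + 2 \left(-4 + p\right)\right)} = \frac{2 p}{p + \left(-8 + \left(-8 + 2 p\right)\right)} = \frac{2 p}{p + \left(-16 + 2 p\right)} = \frac{2 p}{-16 + 3 p}$)
$I{\left(-20 \right)} - j{\left(W,L{\left(-2 \right)} \right)} = 1 - 2 \cdot 12 \frac{1}{-16 + 3 \cdot 12} = 1 - 2 \cdot 12 \frac{1}{-16 + 36} = 1 - 2 \cdot 12 \cdot \frac{1}{20} = 1 - \frac{6}{5} = - \frac{1}{5}$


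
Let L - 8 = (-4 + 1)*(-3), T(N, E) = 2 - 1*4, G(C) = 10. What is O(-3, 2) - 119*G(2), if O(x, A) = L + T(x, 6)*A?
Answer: -1177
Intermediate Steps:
T(N, E) = -2 (T(N, E) = 2 - 4 = -2)
L = 17 (L = 8 + (-4 + 1)*(-3) = 8 - 3*(-3) = 8 + 9 = 17)
O(x, A) = 17 - 2*A
O(-3, 2) - 119*G(2) = (17 - 2*2) - 119*10 = (17 - 4) - 1190 = 13 - 1190 = -1177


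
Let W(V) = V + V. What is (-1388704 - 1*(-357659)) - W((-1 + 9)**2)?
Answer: -1031173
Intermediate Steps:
W(V) = 2*V
(-1388704 - 1*(-357659)) - W((-1 + 9)**2) = (-1388704 - 1*(-357659)) - 2*(-1 + 9)**2 = (-1388704 + 357659) - 2*8**2 = -1031045 - 2*64 = -1031045 - 1*128 = -1031045 - 128 = -1031173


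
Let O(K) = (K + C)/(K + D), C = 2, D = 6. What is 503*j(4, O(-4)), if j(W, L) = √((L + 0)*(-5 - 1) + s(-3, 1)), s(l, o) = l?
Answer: 503*√3 ≈ 871.22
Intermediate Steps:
O(K) = (2 + K)/(6 + K) (O(K) = (K + 2)/(K + 6) = (2 + K)/(6 + K))
j(W, L) = √(-3 - 6*L) (j(W, L) = √((L + 0)*(-5 - 1) - 3) = √(L*(-6) - 3) = √(-6*L - 3) = √(-3 - 6*L))
503*j(4, O(-4)) = 503*√(-3 - 6*(2 - 4)/(6 - 4)) = 503*√(-3 - 6*(-2)/2) = 503*√(-3 - 3*(-2)) = 503*√(-3 - 6*(-1)) = 503*√(-3 + 6) = 503*√3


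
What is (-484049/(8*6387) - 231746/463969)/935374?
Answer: -236425024097/22174874025488976 ≈ -1.0662e-5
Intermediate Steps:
(-484049/(8*6387) - 231746/463969)/935374 = (-484049/51096 - 231746*1/463969)*(1/935374) = (-484049*1/51096 - 231746/463969)*(1/935374) = (-484049/51096 - 231746/463969)*(1/935374) = -236425024097/23706960024*1/935374 = -236425024097/22174874025488976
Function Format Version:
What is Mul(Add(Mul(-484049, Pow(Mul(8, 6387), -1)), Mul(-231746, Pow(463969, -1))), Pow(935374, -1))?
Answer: Rational(-236425024097, 22174874025488976) ≈ -1.0662e-5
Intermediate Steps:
Mul(Add(Mul(-484049, Pow(Mul(8, 6387), -1)), Mul(-231746, Pow(463969, -1))), Pow(935374, -1)) = Mul(Add(Mul(-484049, Pow(51096, -1)), Mul(-231746, Rational(1, 463969))), Rational(1, 935374)) = Mul(Add(Mul(-484049, Rational(1, 51096)), Rational(-231746, 463969)), Rational(1, 935374)) = Mul(Add(Rational(-484049, 51096), Rational(-231746, 463969)), Rational(1, 935374)) = Mul(Rational(-236425024097, 23706960024), Rational(1, 935374)) = Rational(-236425024097, 22174874025488976)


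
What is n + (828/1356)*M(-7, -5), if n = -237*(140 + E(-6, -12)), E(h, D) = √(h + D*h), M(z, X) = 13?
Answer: -3748443/113 - 237*√66 ≈ -35097.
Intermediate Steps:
n = -33180 - 237*√66 (n = -237*(140 + √(-6*(1 - 12))) = -237*(140 + √(-6*(-11))) = -237*(140 + √66) = -33180 - 237*√66 ≈ -35105.)
n + (828/1356)*M(-7, -5) = (-33180 - 237*√66) + (828/1356)*13 = (-33180 - 237*√66) + (828*(1/1356))*13 = (-33180 - 237*√66) + (69/113)*13 = (-33180 - 237*√66) + 897/113 = -3748443/113 - 237*√66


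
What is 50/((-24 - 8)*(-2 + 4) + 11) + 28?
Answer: 1434/53 ≈ 27.057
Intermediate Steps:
50/((-24 - 8)*(-2 + 4) + 11) + 28 = 50/(-32*2 + 11) + 28 = 50/(-64 + 11) + 28 = 50/(-53) + 28 = 50*(-1/53) + 28 = -50/53 + 28 = 1434/53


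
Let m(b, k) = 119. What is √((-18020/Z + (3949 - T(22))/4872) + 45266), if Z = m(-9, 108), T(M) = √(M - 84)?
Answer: √(267719007738 - 1218*I*√62)/2436 ≈ 212.4 - 3.8045e-6*I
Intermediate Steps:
T(M) = √(-84 + M)
Z = 119
√((-18020/Z + (3949 - T(22))/4872) + 45266) = √((-18020/119 + (3949 - √(-84 + 22))/4872) + 45266) = √((-18020*1/119 + (3949 - √(-62))*(1/4872)) + 45266) = √((-1060/7 + (3949 - I*√62)*(1/4872)) + 45266) = √((-1060/7 + (3949/4872 - I*√62/4872)) + 45266) = √((-733811/4872 - I*√62/4872) + 45266) = √(219802141/4872 - I*√62/4872)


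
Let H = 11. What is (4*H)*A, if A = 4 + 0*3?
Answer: 176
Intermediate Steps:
A = 4 (A = 4 + 0 = 4)
(4*H)*A = (4*11)*4 = 44*4 = 176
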